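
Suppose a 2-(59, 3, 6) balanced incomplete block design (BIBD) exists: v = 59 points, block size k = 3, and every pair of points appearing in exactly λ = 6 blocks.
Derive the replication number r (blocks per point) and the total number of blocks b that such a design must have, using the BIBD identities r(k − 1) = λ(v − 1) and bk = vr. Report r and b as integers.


Any 2-(v, k, λ) BIBD satisfies two necessary conditions:
  (i)  Each point sits in r blocks, and counting incidences through any fixed point gives r(k − 1) = λ(v − 1), so r = λ(v − 1)/(k − 1).
  (ii) Total incidences bk = vr, so b = vr/k.
Step 1: r = λ(v − 1)/(k − 1) = 6·(59 − 1)/(3 − 1) = 6·58/2 = 348/2 = 174.
Step 2: b = vr/k = 59·174/3 = 10266/3 = 3422.
Check integrality: r = 174 ∈ Z ✓, b = 3422 ∈ Z ✓.
(These identities are necessary conditions: they determine r and b for any design with these parameters, but do not by themselves prove that one exists.)

r = 174, b = 3422.


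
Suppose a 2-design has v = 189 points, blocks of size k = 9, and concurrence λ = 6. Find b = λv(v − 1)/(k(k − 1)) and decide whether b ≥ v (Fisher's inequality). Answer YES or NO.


b = λv(v − 1)/(k(k − 1)) = 6·189·188/(9·8) = 213192/72 = 2961.
Compare with v = 189: b ≥ v, so Fisher's inequality holds.

YES


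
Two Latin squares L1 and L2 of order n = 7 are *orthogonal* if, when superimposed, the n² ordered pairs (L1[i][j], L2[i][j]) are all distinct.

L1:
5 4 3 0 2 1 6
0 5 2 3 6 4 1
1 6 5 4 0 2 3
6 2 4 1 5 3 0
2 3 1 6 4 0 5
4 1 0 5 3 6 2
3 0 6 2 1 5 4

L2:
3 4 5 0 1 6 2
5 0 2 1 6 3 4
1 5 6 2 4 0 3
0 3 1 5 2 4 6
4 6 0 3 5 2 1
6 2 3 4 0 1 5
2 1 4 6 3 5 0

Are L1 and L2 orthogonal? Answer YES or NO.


Form the n² = 49 superimposed pairs (L1[i][j], L2[i][j]), row by row (rows and columns indexed from 0):
row 0: (5,3) (4,4) (3,5) (0,0) (2,1) (1,6) (6,2)
row 1: (0,5) (5,0) (2,2) (3,1) (6,6) (4,3) (1,4)
row 2: (1,1) (6,5) (5,6) (4,2) (0,4) (2,0) (3,3)
row 3: (6,0) (2,3) (4,1) (1,5) (5,2) (3,4) (0,6)
row 4: (2,4) (3,6) (1,0) (6,3) (4,5) (0,2) (5,1)
row 5: (4,6) (1,2) (0,3) (5,4) (3,0) (6,1) (2,5)
row 6: (3,2) (0,1) (6,4) (2,6) (1,3) (5,5) (4,0)
Orthogonality requires all 49 pairs distinct.
Check by first coordinate: for each symbol s of L1, list the L2 entries in the n cells where L1 = s; they must all differ.
  L1 = 0: L2 entries (in reading order) 0, 5, 4, 6, 2, 3, 1 — all 7 distinct ✓
  L1 = 1: L2 entries (in reading order) 6, 4, 1, 5, 0, 2, 3 — all 7 distinct ✓
  L1 = 2: L2 entries (in reading order) 1, 2, 0, 3, 4, 5, 6 — all 7 distinct ✓
  L1 = 3: L2 entries (in reading order) 5, 1, 3, 4, 6, 0, 2 — all 7 distinct ✓
  L1 = 4: L2 entries (in reading order) 4, 3, 2, 1, 5, 6, 0 — all 7 distinct ✓
  L1 = 5: L2 entries (in reading order) 3, 0, 6, 2, 1, 4, 5 — all 7 distinct ✓
  L1 = 6: L2 entries (in reading order) 2, 6, 5, 0, 3, 1, 4 — all 7 distinct ✓
Every symbol of L1 meets every symbol of L2 exactly once, so all 49 pairs are distinct (49 of 49).
Conclusion: YES.

YES


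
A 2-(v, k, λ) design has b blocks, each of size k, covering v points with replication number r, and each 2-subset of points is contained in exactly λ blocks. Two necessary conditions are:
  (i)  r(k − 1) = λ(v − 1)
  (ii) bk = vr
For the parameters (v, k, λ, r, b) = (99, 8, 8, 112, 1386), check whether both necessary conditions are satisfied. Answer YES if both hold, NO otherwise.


Condition (i): r(k − 1) = 112·7 = 784; λ(v − 1) = 8·98 = 784. Match? YES.
Condition (ii): bk = 1386·8 = 11088; vr = 99·112 = 11088. Match? YES.
Both conditions hold? YES.

YES


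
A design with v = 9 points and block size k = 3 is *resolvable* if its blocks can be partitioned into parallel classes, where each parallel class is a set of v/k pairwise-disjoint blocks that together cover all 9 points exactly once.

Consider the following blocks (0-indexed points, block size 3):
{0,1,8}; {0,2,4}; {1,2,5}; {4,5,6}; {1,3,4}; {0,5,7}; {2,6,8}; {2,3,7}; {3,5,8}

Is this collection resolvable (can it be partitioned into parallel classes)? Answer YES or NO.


v = 9, block size k = 3, number of blocks = 9.
For resolvability, blocks must partition into parallel classes of size v/k = 3.
Total blocks must therefore be a multiple of 3: 9 = 3·3 + 0 ⇒ divisible ✓.
Consider block {0,2,4}. The only other block(s) in the collection disjoint from it are {3,5,8} — just 1 block(s). Any parallel class containing {0,2,4} would need 2 other blocks each disjoint from it, so no parallel class of size 3 can contain {0,2,4}.
Since every block must belong to some parallel class in a resolution, the collection cannot be partitioned into parallel classes.
Resolvable? NO.

NO


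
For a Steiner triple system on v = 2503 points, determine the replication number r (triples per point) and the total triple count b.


An STS(v) is a 2-(v, 3, 1) BIBD: block size k = 3, λ = 1.
Replication: r(k − 1) = λ(v − 1) ⇒ r·2 = 2503 − 1 = 2502 ⇒ r = 1251.
Block count: bk = vr ⇒ b·3 = 2503·1251 = 3131253 ⇒ b = 1043751.
(Check via b = v(v − 1)/6 = 2503·2502/6 = 6262506/6 = 1043751.)

r = 1251, b = 1043751.


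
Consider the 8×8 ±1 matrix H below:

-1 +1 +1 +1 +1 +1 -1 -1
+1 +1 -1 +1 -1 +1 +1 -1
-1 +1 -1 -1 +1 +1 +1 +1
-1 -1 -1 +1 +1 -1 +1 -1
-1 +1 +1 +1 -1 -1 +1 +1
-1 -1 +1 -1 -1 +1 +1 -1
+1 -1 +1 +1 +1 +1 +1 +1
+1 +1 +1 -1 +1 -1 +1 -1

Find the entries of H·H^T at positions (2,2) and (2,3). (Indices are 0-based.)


Row 2 of H: [-1, 1, -1, -1, 1, 1, 1, 1].
Row 3 of H: [-1, -1, -1, 1, 1, -1, 1, -1].
(H·H^T)[2][2] = Σ_j H[2][j]·H[2][j] = (-1)² + (1)² + (-1)² + (-1)² + (1)² + (1)² + (1)² + (1)² = 1 + 1 + 1 + 1 + 1 + 1 + 1 + 1 = 8.
(H·H^T)[2][3] = Σ_j H[2][j]·H[3][j] = (-1)·(-1) + (1)·(-1) + (-1)·(-1) + (-1)·(1) + (1)·(1) + (1)·(-1) + (1)·(1) + (1)·(-1) = 1 + -1 + 1 + -1 + 1 + -1 + 1 + -1 = 0.
So rows 2 and 3 are orthogonal; the diagonal entry equals n = 8.

(2,2) entry = 8; (2,3) entry = 0.


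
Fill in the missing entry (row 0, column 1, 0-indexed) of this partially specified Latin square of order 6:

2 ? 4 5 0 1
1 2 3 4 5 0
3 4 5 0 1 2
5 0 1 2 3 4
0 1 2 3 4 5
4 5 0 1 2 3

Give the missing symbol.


Row 0 contains symbols [0, 1, 2, 4, 5] — missing [3].
Column 1 contains symbols [0, 1, 2, 4, 5] — missing [3].
The missing symbol must appear in both missing sets; intersection = [3].
Therefore the hidden value is 3.

Missing value = 3.


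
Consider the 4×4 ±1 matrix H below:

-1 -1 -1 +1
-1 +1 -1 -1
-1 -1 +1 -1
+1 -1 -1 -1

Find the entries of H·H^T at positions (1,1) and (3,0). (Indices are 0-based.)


Row 0 of H: [-1, -1, -1, 1].
Row 1 of H: [-1, 1, -1, -1].
Row 3 of H: [1, -1, -1, -1].
(H·H^T)[1][1] = Σ_j H[1][j]·H[1][j] = (-1)² + (1)² + (-1)² + (-1)² = 1 + 1 + 1 + 1 = 4.
(H·H^T)[3][0] = Σ_j H[3][j]·H[0][j] = (1)·(-1) + (-1)·(-1) + (-1)·(-1) + (-1)·(1) = -1 + 1 + 1 + -1 = 0.
So rows 3 and 0 are orthogonal; the diagonal entry equals n = 4.

(1,1) entry = 4; (3,0) entry = 0.


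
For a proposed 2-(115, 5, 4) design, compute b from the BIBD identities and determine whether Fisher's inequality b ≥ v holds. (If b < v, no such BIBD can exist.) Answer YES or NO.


b = λv(v − 1)/(k(k − 1)) = 4·115·114/(5·4) = 52440/20 = 2622.
Compare with v = 115: b ≥ v, so Fisher's inequality holds.

YES


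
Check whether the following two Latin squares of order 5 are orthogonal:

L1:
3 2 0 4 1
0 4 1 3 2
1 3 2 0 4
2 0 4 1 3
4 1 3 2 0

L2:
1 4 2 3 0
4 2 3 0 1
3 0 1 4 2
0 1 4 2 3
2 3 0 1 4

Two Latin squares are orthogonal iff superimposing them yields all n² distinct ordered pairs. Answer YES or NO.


Form the n² = 25 superimposed pairs (L1[i][j], L2[i][j]), row by row (rows and columns indexed from 0):
row 0: (3,1) (2,4) (0,2) (4,3) (1,0)
row 1: (0,4) (4,2) (1,3) (3,0) (2,1)
row 2: (1,3) (3,0) (2,1) (0,4) (4,2)
row 3: (2,0) (0,1) (4,4) (1,2) (3,3)
row 4: (4,2) (1,3) (3,0) (2,1) (0,4)
Orthogonality requires all 25 pairs distinct.
But the pair (1,3) repeats: cell (1,2) has L1 = 1, L2 = 3, and cell (2,0) has L1 = 1, L2 = 3.
A repeated pair means some other pair never occurs (only 15 distinct pairs out of 25), so the squares are not orthogonal.
Conclusion: NO.

NO


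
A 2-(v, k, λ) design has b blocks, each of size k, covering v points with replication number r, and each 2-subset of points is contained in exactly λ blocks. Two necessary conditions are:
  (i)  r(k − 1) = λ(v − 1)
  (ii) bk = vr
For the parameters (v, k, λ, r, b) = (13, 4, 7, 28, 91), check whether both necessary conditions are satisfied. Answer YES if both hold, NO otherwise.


Condition (i): r(k − 1) = 28·3 = 84; λ(v − 1) = 7·12 = 84. Match? YES.
Condition (ii): bk = 91·4 = 364; vr = 13·28 = 364. Match? YES.
Both conditions hold? YES.

YES


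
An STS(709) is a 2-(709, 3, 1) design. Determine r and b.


An STS(v) is a 2-(v, 3, 1) BIBD: block size k = 3, λ = 1.
Replication: r(k − 1) = λ(v − 1) ⇒ r·2 = 709 − 1 = 708 ⇒ r = 354.
Block count: b = v(v − 1)/6 = 709·708/6 = 501972/6 = 83662.
(Check via bk = vr: 83662·3 = 250986 = 709·354 = 250986 ✓.)

r = 354, b = 83662.


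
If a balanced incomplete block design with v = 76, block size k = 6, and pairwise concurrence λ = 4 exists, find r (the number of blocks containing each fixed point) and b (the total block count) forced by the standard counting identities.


Any 2-(v, k, λ) BIBD satisfies two necessary conditions:
  (i)  Each point sits in r blocks, and counting incidences through any fixed point gives r(k − 1) = λ(v − 1), so r = λ(v − 1)/(k − 1).
  (ii) Total incidences bk = vr, so b = vr/k.
Step 1: r = λ(v − 1)/(k − 1) = 4·(76 − 1)/(6 − 1) = 4·75/5 = 300/5 = 60.
Step 2: b = vr/k = 76·60/6 = 4560/6 = 760.
Check integrality: r = 60 ∈ Z ✓, b = 760 ∈ Z ✓.
(These identities are necessary conditions: they determine r and b for any design with these parameters, but do not by themselves prove that one exists.)

r = 60, b = 760.


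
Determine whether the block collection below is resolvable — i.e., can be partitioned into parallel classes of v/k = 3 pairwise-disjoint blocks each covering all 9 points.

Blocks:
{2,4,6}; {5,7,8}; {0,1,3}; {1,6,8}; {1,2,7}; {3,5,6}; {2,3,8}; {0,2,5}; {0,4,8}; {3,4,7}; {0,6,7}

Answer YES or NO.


v = 9, block size k = 3, number of blocks = 11.
For resolvability, blocks must partition into parallel classes of size v/k = 3.
Total blocks must therefore be a multiple of 3: 11 = 3·3 + 2 ⇒ not divisible ✗.
Resolvable? NO.

NO


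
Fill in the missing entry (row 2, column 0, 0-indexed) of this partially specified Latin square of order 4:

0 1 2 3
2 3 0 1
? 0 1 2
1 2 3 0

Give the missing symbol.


Row 2 contains symbols [0, 1, 2] — missing [3].
Column 0 contains symbols [0, 1, 2] — missing [3].
The missing symbol must appear in both missing sets; intersection = [3].
Therefore the hidden value is 3.

Missing value = 3.


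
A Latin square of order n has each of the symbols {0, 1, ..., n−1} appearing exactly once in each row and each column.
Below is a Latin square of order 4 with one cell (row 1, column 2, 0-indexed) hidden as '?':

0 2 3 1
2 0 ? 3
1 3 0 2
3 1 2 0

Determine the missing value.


Row 1 contains symbols [0, 2, 3] — missing [1].
Column 2 contains symbols [0, 2, 3] — missing [1].
The missing symbol must appear in both missing sets; intersection = [1].
Therefore the hidden value is 1.

Missing value = 1.


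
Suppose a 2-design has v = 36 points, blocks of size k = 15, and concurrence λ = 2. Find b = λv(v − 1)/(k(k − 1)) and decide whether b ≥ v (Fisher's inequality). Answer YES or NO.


b = λv(v − 1)/(k(k − 1)) = 2·36·35/(15·14) = 2520/210 = 12.
Compare with v = 36: b < v, so Fisher's inequality fails.

NO


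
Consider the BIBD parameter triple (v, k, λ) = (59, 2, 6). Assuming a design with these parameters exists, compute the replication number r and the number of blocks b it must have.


Any 2-(v, k, λ) BIBD satisfies two necessary conditions:
  (i)  Each point sits in r blocks, and counting incidences through any fixed point gives r(k − 1) = λ(v − 1), so r = λ(v − 1)/(k − 1).
  (ii) Total incidences bk = vr, so b = vr/k.
Step 1: r = λ(v − 1)/(k − 1) = 6·(59 − 1)/(2 − 1) = 6·58/1 = 348/1 = 348.
Step 2: b = vr/k = 59·348/2 = 20532/2 = 10266.
Check integrality: r = 348 ∈ Z ✓, b = 10266 ∈ Z ✓.
(These identities are necessary conditions: they determine r and b for any design with these parameters, but do not by themselves prove that one exists.)

r = 348, b = 10266.


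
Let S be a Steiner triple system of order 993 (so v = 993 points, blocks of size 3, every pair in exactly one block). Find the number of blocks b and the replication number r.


An STS(v) is a 2-(v, 3, 1) BIBD: block size k = 3, λ = 1.
Replication: r(k − 1) = λ(v − 1) ⇒ r·2 = 993 − 1 = 992 ⇒ r = 496.
Block count: bk = vr ⇒ b·3 = 993·496 = 492528 ⇒ b = 164176.

r = 496, b = 164176.


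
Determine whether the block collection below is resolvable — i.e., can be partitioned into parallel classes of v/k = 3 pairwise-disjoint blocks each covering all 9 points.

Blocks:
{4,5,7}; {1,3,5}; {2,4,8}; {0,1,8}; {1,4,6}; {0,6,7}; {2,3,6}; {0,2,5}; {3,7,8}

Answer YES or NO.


v = 9, block size k = 3, number of blocks = 9.
For resolvability, blocks must partition into parallel classes of size v/k = 3.
Total blocks must therefore be a multiple of 3: 9 = 3·3 + 0 ⇒ divisible ✓.
Greedy packing gives 3 candidate class(es). Each should be a full parallel class (size 3, covers all 9 points).
  Class 1 (3 blocks): {4,5,7}; {0,1,8}; {2,3,6}. Points covered: [0, 1, 2, 3, 4, 5, 6, 7, 8].
  Class 2 (3 blocks): {1,3,5}; {2,4,8}; {0,6,7}. Points covered: [0, 1, 2, 3, 4, 5, 6, 7, 8].
  Class 3 (3 blocks): {1,4,6}; {0,2,5}; {3,7,8}. Points covered: [0, 1, 2, 3, 4, 5, 6, 7, 8].
All classes full (size 3)? YES. All classes cover every point? YES.
Resolvable? YES.

YES


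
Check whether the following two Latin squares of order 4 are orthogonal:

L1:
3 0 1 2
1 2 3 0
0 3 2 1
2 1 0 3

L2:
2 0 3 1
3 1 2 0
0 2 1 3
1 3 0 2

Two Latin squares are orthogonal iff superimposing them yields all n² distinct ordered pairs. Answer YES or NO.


Form the n² = 16 superimposed pairs (L1[i][j], L2[i][j]), row by row (rows and columns indexed from 0):
row 0: (3,2) (0,0) (1,3) (2,1)
row 1: (1,3) (2,1) (3,2) (0,0)
row 2: (0,0) (3,2) (2,1) (1,3)
row 3: (2,1) (1,3) (0,0) (3,2)
Orthogonality requires all 16 pairs distinct.
But the pair (1,3) repeats: cell (0,2) has L1 = 1, L2 = 3, and cell (1,0) has L1 = 1, L2 = 3.
A repeated pair means some other pair never occurs (only 4 distinct pairs out of 16), so the squares are not orthogonal.
Conclusion: NO.

NO


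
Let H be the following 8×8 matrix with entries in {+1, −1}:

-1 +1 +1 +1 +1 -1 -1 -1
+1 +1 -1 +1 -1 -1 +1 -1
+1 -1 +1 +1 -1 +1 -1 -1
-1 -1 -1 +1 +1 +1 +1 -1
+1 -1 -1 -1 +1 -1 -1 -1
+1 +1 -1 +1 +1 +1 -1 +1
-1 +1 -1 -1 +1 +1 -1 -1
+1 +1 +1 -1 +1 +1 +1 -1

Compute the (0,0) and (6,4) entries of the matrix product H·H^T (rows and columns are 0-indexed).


Row 0 of H: [-1, 1, 1, 1, 1, -1, -1, -1].
Row 4 of H: [1, -1, -1, -1, 1, -1, -1, -1].
Row 6 of H: [-1, 1, -1, -1, 1, 1, -1, -1].
(H·H^T)[0][0] = Σ_j H[0][j]·H[0][j] = (-1)² + (1)² + (1)² + (1)² + (1)² + (-1)² + (-1)² + (-1)² = 1 + 1 + 1 + 1 + 1 + 1 + 1 + 1 = 8.
(H·H^T)[6][4] = Σ_j H[6][j]·H[4][j] = (-1)·(1) + (1)·(-1) + (-1)·(-1) + (-1)·(-1) + (1)·(1) + (1)·(-1) + (-1)·(-1) + (-1)·(-1) = -1 + -1 + 1 + 1 + 1 + -1 + 1 + 1 = 2.
Rows 6 and 4 are not orthogonal (dot product = 2 ≠ 0), so H is not a Hadamard matrix.

(0,0) entry = 8; (6,4) entry = 2.


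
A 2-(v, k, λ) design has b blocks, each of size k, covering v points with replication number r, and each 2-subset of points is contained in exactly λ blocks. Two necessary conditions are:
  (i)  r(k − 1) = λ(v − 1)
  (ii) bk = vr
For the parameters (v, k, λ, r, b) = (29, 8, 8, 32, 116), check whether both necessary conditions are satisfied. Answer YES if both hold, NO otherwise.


Condition (i): r(k − 1) = 32·7 = 224; λ(v − 1) = 8·28 = 224. Match? YES.
Condition (ii): bk = 116·8 = 928; vr = 29·32 = 928. Match? YES.
Both conditions hold? YES.

YES


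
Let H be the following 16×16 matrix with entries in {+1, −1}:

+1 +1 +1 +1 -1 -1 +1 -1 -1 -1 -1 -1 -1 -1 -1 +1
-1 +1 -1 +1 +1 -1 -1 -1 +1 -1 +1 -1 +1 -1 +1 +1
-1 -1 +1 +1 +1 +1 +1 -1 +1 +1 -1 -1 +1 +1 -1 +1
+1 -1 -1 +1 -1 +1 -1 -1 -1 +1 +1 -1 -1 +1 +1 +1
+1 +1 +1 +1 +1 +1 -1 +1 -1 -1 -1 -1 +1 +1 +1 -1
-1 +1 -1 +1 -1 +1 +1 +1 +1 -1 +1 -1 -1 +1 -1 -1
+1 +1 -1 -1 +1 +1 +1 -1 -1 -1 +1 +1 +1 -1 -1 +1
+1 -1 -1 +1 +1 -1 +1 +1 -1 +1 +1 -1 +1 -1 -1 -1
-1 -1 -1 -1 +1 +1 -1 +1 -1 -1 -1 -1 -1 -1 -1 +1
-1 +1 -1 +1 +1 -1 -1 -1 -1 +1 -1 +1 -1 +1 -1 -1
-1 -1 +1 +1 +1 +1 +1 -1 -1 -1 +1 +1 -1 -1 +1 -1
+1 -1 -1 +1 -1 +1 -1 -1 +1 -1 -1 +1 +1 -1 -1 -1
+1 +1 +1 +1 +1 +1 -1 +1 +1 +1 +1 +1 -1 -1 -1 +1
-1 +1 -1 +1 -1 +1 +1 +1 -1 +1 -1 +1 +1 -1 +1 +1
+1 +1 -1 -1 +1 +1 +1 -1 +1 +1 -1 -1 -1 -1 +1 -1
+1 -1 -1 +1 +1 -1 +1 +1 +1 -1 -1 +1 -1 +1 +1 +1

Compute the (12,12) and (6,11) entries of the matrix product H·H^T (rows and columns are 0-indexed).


Row 6 of H: [1, 1, -1, -1, 1, 1, 1, -1, -1, -1, 1, 1, 1, -1, -1, 1].
Row 11 of H: [1, -1, -1, 1, -1, 1, -1, -1, 1, -1, -1, 1, 1, -1, -1, -1].
Row 12 of H: [1, 1, 1, 1, 1, 1, -1, 1, 1, 1, 1, 1, -1, -1, -1, 1].
(H·H^T)[12][12] = Σ_j H[12][j]·H[12][j] = (1)² + (1)² + (1)² + (1)² + (1)² + (1)² + (-1)² + (1)² + (1)² + (1)² + (1)² + (1)² + (-1)² + (-1)² + (-1)² + (1)² = 1 + 1 + 1 + 1 + 1 + 1 + 1 + 1 + 1 + 1 + 1 + 1 + 1 + 1 + 1 + 1 = 16.
(H·H^T)[6][11] = Σ_j H[6][j]·H[11][j] = (1)·(1) + (1)·(-1) + (-1)·(-1) + (-1)·(1) + (1)·(-1) + (1)·(1) + (1)·(-1) + (-1)·(-1) + (-1)·(1) + (-1)·(-1) + (1)·(-1) + (1)·(1) + (1)·(1) + (-1)·(-1) + (-1)·(-1) + (1)·(-1) = 1 + -1 + 1 + -1 + -1 + 1 + -1 + 1 + -1 + 1 + -1 + 1 + 1 + 1 + 1 + -1 = 2.
Rows 6 and 11 are not orthogonal (dot product = 2 ≠ 0), so H is not a Hadamard matrix.

(12,12) entry = 16; (6,11) entry = 2.


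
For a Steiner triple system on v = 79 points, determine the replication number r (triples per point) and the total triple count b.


An STS(v) is a 2-(v, 3, 1) BIBD: block size k = 3, λ = 1.
Replication: r(k − 1) = λ(v − 1) ⇒ r·2 = 79 − 1 = 78 ⇒ r = 39.
Block count: b = v(v − 1)/6 = 79·78/6 = 6162/6 = 1027.

r = 39, b = 1027.


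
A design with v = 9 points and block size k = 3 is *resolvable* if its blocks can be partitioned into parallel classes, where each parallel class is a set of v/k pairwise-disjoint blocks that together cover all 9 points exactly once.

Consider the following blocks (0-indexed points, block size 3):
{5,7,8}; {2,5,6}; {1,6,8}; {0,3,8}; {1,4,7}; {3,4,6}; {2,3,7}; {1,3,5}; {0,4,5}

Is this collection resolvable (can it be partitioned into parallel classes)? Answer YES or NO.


v = 9, block size k = 3, number of blocks = 9.
For resolvability, blocks must partition into parallel classes of size v/k = 3.
Total blocks must therefore be a multiple of 3: 9 = 3·3 + 0 ⇒ divisible ✓.
Consider block {5,7,8}. The only other block(s) in the collection disjoint from it are {3,4,6} — just 1 block(s). Any parallel class containing {5,7,8} would need 2 other blocks each disjoint from it, so no parallel class of size 3 can contain {5,7,8}.
Since every block must belong to some parallel class in a resolution, the collection cannot be partitioned into parallel classes.
Resolvable? NO.

NO


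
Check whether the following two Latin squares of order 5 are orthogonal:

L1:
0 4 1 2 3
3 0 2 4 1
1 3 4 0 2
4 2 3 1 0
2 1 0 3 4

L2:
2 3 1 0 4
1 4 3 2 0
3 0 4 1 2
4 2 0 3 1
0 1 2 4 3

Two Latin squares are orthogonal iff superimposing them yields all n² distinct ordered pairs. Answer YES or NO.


Form the n² = 25 superimposed pairs (L1[i][j], L2[i][j]), row by row (rows and columns indexed from 0):
row 0: (0,2) (4,3) (1,1) (2,0) (3,4)
row 1: (3,1) (0,4) (2,3) (4,2) (1,0)
row 2: (1,3) (3,0) (4,4) (0,1) (2,2)
row 3: (4,4) (2,2) (3,0) (1,3) (0,1)
row 4: (2,0) (1,1) (0,2) (3,4) (4,3)
Orthogonality requires all 25 pairs distinct.
But the pair (4,4) repeats: cell (2,2) has L1 = 4, L2 = 4, and cell (3,0) has L1 = 4, L2 = 4.
A repeated pair means some other pair never occurs (only 15 distinct pairs out of 25), so the squares are not orthogonal.
Conclusion: NO.

NO


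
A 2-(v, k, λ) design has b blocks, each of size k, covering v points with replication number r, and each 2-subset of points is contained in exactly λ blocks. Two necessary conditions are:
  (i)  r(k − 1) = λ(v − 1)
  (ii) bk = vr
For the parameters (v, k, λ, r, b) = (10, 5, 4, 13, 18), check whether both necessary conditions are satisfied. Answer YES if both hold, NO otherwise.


Condition (i): r(k − 1) = 13·4 = 52; λ(v − 1) = 4·9 = 36. Match? NO.
Condition (ii): bk = 18·5 = 90; vr = 10·13 = 130. Match? NO.
Both conditions hold? NO.

NO


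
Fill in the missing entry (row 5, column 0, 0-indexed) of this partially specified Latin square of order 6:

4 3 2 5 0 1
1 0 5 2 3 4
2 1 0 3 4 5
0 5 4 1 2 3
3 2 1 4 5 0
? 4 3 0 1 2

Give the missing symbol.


Row 5 contains symbols [0, 1, 2, 3, 4] — missing [5].
Column 0 contains symbols [0, 1, 2, 3, 4] — missing [5].
The missing symbol must appear in both missing sets; intersection = [5].
Therefore the hidden value is 5.

Missing value = 5.


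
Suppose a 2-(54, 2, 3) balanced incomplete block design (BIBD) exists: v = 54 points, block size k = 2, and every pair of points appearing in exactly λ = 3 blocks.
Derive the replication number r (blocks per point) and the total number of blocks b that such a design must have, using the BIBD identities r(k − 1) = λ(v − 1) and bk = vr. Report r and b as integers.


Any 2-(v, k, λ) BIBD satisfies two necessary conditions:
  (i)  Each point sits in r blocks, and counting incidences through any fixed point gives r(k − 1) = λ(v − 1), so r = λ(v − 1)/(k − 1).
  (ii) Total incidences bk = vr, so b = vr/k.
Step 1: r = λ(v − 1)/(k − 1) = 3·(54 − 1)/(2 − 1) = 3·53/1 = 159/1 = 159.
Step 2: b = vr/k = 54·159/2 = 8586/2 = 4293.
Check integrality: r = 159 ∈ Z ✓, b = 4293 ∈ Z ✓.
(These identities are necessary conditions: they determine r and b for any design with these parameters, but do not by themselves prove that one exists.)

r = 159, b = 4293.


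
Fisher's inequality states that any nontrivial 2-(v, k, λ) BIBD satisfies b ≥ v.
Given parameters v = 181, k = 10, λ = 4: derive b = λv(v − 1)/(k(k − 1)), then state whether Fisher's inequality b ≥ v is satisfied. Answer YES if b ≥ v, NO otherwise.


b = λv(v − 1)/(k(k − 1)) = 4·181·180/(10·9) = 130320/90 = 1448.
Compare with v = 181: b ≥ v, so Fisher's inequality holds.

YES


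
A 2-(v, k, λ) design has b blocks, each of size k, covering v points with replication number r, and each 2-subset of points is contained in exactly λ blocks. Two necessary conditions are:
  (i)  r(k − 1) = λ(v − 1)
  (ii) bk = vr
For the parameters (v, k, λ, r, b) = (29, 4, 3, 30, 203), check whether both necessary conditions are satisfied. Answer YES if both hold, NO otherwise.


Condition (i): r(k − 1) = 30·3 = 90; λ(v − 1) = 3·28 = 84. Match? NO.
Condition (ii): bk = 203·4 = 812; vr = 29·30 = 870. Match? NO.
Both conditions hold? NO.

NO


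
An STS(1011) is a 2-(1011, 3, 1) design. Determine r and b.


An STS(v) is a 2-(v, 3, 1) BIBD: block size k = 3, λ = 1.
Replication: r(k − 1) = λ(v − 1) ⇒ r·2 = 1011 − 1 = 1010 ⇒ r = 505.
Block count: bk = vr ⇒ b·3 = 1011·505 = 510555 ⇒ b = 170185.

r = 505, b = 170185.


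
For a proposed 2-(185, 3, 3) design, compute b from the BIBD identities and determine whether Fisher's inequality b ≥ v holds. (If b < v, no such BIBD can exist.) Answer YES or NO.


b = λv(v − 1)/(k(k − 1)) = 3·185·184/(3·2) = 102120/6 = 17020.
Compare with v = 185: b ≥ v, so Fisher's inequality holds.

YES


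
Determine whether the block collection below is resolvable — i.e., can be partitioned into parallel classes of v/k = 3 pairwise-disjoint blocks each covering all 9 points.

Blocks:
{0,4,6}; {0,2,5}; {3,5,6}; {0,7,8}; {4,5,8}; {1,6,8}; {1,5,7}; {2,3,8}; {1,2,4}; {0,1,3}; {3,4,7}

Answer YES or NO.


v = 9, block size k = 3, number of blocks = 11.
For resolvability, blocks must partition into parallel classes of size v/k = 3.
Total blocks must therefore be a multiple of 3: 11 = 3·3 + 2 ⇒ not divisible ✗.
Resolvable? NO.

NO


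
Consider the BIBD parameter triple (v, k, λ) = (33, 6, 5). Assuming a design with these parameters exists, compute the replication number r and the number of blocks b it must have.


Any 2-(v, k, λ) BIBD satisfies two necessary conditions:
  (i)  Each point sits in r blocks, and counting incidences through any fixed point gives r(k − 1) = λ(v − 1), so r = λ(v − 1)/(k − 1).
  (ii) Total incidences bk = vr, so b = vr/k.
Step 1: r = λ(v − 1)/(k − 1) = 5·(33 − 1)/(6 − 1) = 5·32/5 = 160/5 = 32.
Step 2: b = vr/k = 33·32/6 = 1056/6 = 176.
Check integrality: r = 32 ∈ Z ✓, b = 176 ∈ Z ✓.
(These identities are necessary conditions: they determine r and b for any design with these parameters, but do not by themselves prove that one exists.)

r = 32, b = 176.


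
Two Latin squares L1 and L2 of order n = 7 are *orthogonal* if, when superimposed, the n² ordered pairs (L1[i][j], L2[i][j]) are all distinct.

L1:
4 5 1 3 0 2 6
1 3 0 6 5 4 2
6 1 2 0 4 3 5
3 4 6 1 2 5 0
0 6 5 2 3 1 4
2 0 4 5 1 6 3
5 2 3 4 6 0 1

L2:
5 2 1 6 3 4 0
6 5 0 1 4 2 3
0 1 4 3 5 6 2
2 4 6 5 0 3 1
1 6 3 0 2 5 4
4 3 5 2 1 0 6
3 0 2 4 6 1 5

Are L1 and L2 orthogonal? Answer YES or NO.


Form the n² = 49 superimposed pairs (L1[i][j], L2[i][j]), row by row (rows and columns indexed from 0):
row 0: (4,5) (5,2) (1,1) (3,6) (0,3) (2,4) (6,0)
row 1: (1,6) (3,5) (0,0) (6,1) (5,4) (4,2) (2,3)
row 2: (6,0) (1,1) (2,4) (0,3) (4,5) (3,6) (5,2)
row 3: (3,2) (4,4) (6,6) (1,5) (2,0) (5,3) (0,1)
row 4: (0,1) (6,6) (5,3) (2,0) (3,2) (1,5) (4,4)
row 5: (2,4) (0,3) (4,5) (5,2) (1,1) (6,0) (3,6)
row 6: (5,3) (2,0) (3,2) (4,4) (6,6) (0,1) (1,5)
Orthogonality requires all 49 pairs distinct.
But the pair (6,0) repeats: cell (0,6) has L1 = 6, L2 = 0, and cell (2,0) has L1 = 6, L2 = 0.
A repeated pair means some other pair never occurs (only 21 distinct pairs out of 49), so the squares are not orthogonal.
Conclusion: NO.

NO


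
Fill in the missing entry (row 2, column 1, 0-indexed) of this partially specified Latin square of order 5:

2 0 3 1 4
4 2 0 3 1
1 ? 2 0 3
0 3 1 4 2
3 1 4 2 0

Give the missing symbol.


Row 2 contains symbols [0, 1, 2, 3] — missing [4].
Column 1 contains symbols [0, 1, 2, 3] — missing [4].
The missing symbol must appear in both missing sets; intersection = [4].
Therefore the hidden value is 4.

Missing value = 4.


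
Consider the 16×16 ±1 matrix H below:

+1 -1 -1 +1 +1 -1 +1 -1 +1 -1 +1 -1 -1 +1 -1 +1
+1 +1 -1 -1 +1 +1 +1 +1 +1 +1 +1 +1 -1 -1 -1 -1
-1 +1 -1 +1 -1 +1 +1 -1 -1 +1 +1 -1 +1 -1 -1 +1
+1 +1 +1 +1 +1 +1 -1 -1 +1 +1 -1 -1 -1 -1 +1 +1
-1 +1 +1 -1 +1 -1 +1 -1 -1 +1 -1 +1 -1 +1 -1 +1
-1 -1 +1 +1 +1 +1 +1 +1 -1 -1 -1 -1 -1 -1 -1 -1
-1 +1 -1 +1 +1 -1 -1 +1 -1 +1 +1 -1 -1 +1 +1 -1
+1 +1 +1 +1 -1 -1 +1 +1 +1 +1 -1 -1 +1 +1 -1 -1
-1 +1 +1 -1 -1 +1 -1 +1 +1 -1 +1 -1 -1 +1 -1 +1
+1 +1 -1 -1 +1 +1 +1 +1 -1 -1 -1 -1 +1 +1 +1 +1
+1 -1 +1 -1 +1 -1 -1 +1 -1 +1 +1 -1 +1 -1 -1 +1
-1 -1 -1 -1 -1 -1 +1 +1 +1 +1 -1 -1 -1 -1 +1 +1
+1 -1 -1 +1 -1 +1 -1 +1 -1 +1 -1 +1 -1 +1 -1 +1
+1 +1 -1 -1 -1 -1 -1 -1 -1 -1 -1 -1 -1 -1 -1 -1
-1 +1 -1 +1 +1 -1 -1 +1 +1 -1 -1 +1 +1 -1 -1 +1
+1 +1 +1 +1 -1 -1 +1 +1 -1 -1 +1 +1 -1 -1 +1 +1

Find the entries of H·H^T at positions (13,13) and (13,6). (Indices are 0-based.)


Row 6 of H: [-1, 1, -1, 1, 1, -1, -1, 1, -1, 1, 1, -1, -1, 1, 1, -1].
Row 13 of H: [1, 1, -1, -1, -1, -1, -1, -1, -1, -1, -1, -1, -1, -1, -1, -1].
(H·H^T)[13][13] = Σ_j H[13][j]·H[13][j] = (1)² + (1)² + (-1)² + (-1)² + (-1)² + (-1)² + (-1)² + (-1)² + (-1)² + (-1)² + (-1)² + (-1)² + (-1)² + (-1)² + (-1)² + (-1)² = 1 + 1 + 1 + 1 + 1 + 1 + 1 + 1 + 1 + 1 + 1 + 1 + 1 + 1 + 1 + 1 = 16.
(H·H^T)[13][6] = Σ_j H[13][j]·H[6][j] = (1)·(-1) + (1)·(1) + (-1)·(-1) + (-1)·(1) + (-1)·(1) + (-1)·(-1) + (-1)·(-1) + (-1)·(1) + (-1)·(-1) + (-1)·(1) + (-1)·(1) + (-1)·(-1) + (-1)·(-1) + (-1)·(1) + (-1)·(1) + (-1)·(-1) = -1 + 1 + 1 + -1 + -1 + 1 + 1 + -1 + 1 + -1 + -1 + 1 + 1 + -1 + -1 + 1 = 0.
So rows 13 and 6 are orthogonal; the diagonal entry equals n = 16.

(13,13) entry = 16; (13,6) entry = 0.


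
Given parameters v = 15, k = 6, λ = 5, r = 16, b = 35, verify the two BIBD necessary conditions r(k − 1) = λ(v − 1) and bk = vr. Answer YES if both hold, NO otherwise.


Condition (i): r(k − 1) = 16·5 = 80; λ(v − 1) = 5·14 = 70. Match? NO.
Condition (ii): bk = 35·6 = 210; vr = 15·16 = 240. Match? NO.
Both conditions hold? NO.

NO


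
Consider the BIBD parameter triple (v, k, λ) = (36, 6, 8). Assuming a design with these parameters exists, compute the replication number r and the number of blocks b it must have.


Any 2-(v, k, λ) BIBD satisfies two necessary conditions:
  (i)  Each point sits in r blocks, and counting incidences through any fixed point gives r(k − 1) = λ(v − 1), so r = λ(v − 1)/(k − 1).
  (ii) Total incidences bk = vr, so b = vr/k.
Step 1: r = λ(v − 1)/(k − 1) = 8·(36 − 1)/(6 − 1) = 8·35/5 = 280/5 = 56.
Step 2: b = vr/k = 36·56/6 = 2016/6 = 336.
Check integrality: r = 56 ∈ Z ✓, b = 336 ∈ Z ✓.
(These identities are necessary conditions: they determine r and b for any design with these parameters, but do not by themselves prove that one exists.)

r = 56, b = 336.


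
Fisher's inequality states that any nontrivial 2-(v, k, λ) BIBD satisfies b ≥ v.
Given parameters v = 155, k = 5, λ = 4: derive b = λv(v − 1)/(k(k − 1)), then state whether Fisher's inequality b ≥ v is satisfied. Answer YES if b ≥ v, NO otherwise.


r = λ(v − 1)/(k − 1) = 4·154/4 = 154.
b = vr/k = 155·154/5 = 4774.
Fisher's inequality: b ≥ v ⇔ 4774 ≥ 155? YES.

YES


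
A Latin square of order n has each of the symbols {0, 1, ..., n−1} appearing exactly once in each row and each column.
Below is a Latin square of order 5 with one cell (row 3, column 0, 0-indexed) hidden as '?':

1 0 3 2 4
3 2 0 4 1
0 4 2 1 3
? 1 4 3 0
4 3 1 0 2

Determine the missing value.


Row 3 contains symbols [0, 1, 3, 4] — missing [2].
Column 0 contains symbols [0, 1, 3, 4] — missing [2].
The missing symbol must appear in both missing sets; intersection = [2].
Therefore the hidden value is 2.

Missing value = 2.


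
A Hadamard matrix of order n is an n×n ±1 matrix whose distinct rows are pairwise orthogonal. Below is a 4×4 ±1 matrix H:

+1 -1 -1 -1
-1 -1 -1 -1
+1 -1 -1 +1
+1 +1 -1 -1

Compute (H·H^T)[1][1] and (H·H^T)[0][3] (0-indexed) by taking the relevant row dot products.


Row 0 of H: [1, -1, -1, -1].
Row 1 of H: [-1, -1, -1, -1].
Row 3 of H: [1, 1, -1, -1].
(H·H^T)[1][1] = Σ_j H[1][j]·H[1][j] = (-1)² + (-1)² + (-1)² + (-1)² = 1 + 1 + 1 + 1 = 4.
(H·H^T)[0][3] = Σ_j H[0][j]·H[3][j] = (1)·(1) + (-1)·(1) + (-1)·(-1) + (-1)·(-1) = 1 + -1 + 1 + 1 = 2.
Rows 0 and 3 are not orthogonal (dot product = 2 ≠ 0), so H is not a Hadamard matrix.

(1,1) entry = 4; (0,3) entry = 2.


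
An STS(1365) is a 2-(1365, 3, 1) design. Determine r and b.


An STS(v) is a 2-(v, 3, 1) BIBD: block size k = 3, λ = 1.
Replication: r(k − 1) = λ(v − 1) ⇒ r·2 = 1365 − 1 = 1364 ⇒ r = 682.
Block count: bk = vr ⇒ b·3 = 1365·682 = 930930 ⇒ b = 310310.
(Check via b = v(v − 1)/6 = 1365·1364/6 = 1861860/6 = 310310.)

r = 682, b = 310310.


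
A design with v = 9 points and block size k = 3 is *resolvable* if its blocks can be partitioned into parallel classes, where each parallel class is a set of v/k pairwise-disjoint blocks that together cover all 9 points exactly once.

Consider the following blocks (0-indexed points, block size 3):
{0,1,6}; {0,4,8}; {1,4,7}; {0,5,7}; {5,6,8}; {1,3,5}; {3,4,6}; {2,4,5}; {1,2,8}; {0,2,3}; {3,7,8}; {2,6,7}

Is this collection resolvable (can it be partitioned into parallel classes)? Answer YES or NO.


v = 9, block size k = 3, number of blocks = 12.
For resolvability, blocks must partition into parallel classes of size v/k = 3.
Total blocks must therefore be a multiple of 3: 12 = 3·4 + 0 ⇒ divisible ✓.
Greedy packing gives 4 candidate class(es). Each should be a full parallel class (size 3, covers all 9 points).
  Class 1 (3 blocks): {0,1,6}; {2,4,5}; {3,7,8}. Points covered: [0, 1, 2, 3, 4, 5, 6, 7, 8].
  Class 2 (3 blocks): {0,4,8}; {1,3,5}; {2,6,7}. Points covered: [0, 1, 2, 3, 4, 5, 6, 7, 8].
  Class 3 (3 blocks): {1,4,7}; {5,6,8}; {0,2,3}. Points covered: [0, 1, 2, 3, 4, 5, 6, 7, 8].
  Class 4 (3 blocks): {0,5,7}; {3,4,6}; {1,2,8}. Points covered: [0, 1, 2, 3, 4, 5, 6, 7, 8].
All classes full (size 3)? YES. All classes cover every point? YES.
Resolvable? YES.

YES


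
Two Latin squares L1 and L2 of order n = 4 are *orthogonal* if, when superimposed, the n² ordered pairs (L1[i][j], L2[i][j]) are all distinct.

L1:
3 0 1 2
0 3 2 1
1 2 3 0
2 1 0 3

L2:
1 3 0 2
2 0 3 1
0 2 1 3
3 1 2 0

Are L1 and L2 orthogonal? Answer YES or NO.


Form the n² = 16 superimposed pairs (L1[i][j], L2[i][j]), row by row (rows and columns indexed from 0):
row 0: (3,1) (0,3) (1,0) (2,2)
row 1: (0,2) (3,0) (2,3) (1,1)
row 2: (1,0) (2,2) (3,1) (0,3)
row 3: (2,3) (1,1) (0,2) (3,0)
Orthogonality requires all 16 pairs distinct.
But the pair (1,0) repeats: cell (0,2) has L1 = 1, L2 = 0, and cell (2,0) has L1 = 1, L2 = 0.
A repeated pair means some other pair never occurs (only 8 distinct pairs out of 16), so the squares are not orthogonal.
Conclusion: NO.

NO


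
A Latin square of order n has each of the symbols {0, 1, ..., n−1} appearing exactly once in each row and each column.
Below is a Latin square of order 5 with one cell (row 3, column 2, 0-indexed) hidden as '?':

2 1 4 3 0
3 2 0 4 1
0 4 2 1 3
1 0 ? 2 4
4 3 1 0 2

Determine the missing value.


Row 3 contains symbols [0, 1, 2, 4] — missing [3].
Column 2 contains symbols [0, 1, 2, 4] — missing [3].
The missing symbol must appear in both missing sets; intersection = [3].
Therefore the hidden value is 3.

Missing value = 3.


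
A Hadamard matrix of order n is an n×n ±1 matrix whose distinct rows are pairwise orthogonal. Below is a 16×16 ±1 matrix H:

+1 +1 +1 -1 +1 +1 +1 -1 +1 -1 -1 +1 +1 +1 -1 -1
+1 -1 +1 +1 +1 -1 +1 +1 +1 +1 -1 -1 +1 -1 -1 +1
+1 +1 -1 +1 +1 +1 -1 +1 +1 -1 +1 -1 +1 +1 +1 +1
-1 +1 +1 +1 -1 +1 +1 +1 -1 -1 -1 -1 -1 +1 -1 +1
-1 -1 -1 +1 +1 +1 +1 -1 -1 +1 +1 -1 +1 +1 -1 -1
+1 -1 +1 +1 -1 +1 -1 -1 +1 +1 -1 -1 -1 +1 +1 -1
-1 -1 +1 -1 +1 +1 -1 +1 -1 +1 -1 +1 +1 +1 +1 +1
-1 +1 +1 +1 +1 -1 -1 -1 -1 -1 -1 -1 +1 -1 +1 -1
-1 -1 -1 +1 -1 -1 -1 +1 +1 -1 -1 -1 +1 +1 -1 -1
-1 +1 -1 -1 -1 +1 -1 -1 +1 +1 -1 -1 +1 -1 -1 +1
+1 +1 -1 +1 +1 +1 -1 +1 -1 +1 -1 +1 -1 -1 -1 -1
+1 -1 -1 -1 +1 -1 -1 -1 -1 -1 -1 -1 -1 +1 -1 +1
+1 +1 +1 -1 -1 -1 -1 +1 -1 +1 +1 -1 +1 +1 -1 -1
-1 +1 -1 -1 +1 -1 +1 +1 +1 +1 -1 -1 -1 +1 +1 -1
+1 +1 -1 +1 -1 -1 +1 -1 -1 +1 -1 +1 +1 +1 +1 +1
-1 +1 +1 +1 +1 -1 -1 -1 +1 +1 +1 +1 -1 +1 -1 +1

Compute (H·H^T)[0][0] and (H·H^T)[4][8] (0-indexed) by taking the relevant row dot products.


Row 0 of H: [1, 1, 1, -1, 1, 1, 1, -1, 1, -1, -1, 1, 1, 1, -1, -1].
Row 4 of H: [-1, -1, -1, 1, 1, 1, 1, -1, -1, 1, 1, -1, 1, 1, -1, -1].
Row 8 of H: [-1, -1, -1, 1, -1, -1, -1, 1, 1, -1, -1, -1, 1, 1, -1, -1].
(H·H^T)[0][0] = Σ_j H[0][j]·H[0][j] = (1)² + (1)² + (1)² + (-1)² + (1)² + (1)² + (1)² + (-1)² + (1)² + (-1)² + (-1)² + (1)² + (1)² + (1)² + (-1)² + (-1)² = 1 + 1 + 1 + 1 + 1 + 1 + 1 + 1 + 1 + 1 + 1 + 1 + 1 + 1 + 1 + 1 = 16.
(H·H^T)[4][8] = Σ_j H[4][j]·H[8][j] = (-1)·(-1) + (-1)·(-1) + (-1)·(-1) + (1)·(1) + (1)·(-1) + (1)·(-1) + (1)·(-1) + (-1)·(1) + (-1)·(1) + (1)·(-1) + (1)·(-1) + (-1)·(-1) + (1)·(1) + (1)·(1) + (-1)·(-1) + (-1)·(-1) = 1 + 1 + 1 + 1 + -1 + -1 + -1 + -1 + -1 + -1 + -1 + 1 + 1 + 1 + 1 + 1 = 2.
Rows 4 and 8 are not orthogonal (dot product = 2 ≠ 0), so H is not a Hadamard matrix.

(0,0) entry = 16; (4,8) entry = 2.


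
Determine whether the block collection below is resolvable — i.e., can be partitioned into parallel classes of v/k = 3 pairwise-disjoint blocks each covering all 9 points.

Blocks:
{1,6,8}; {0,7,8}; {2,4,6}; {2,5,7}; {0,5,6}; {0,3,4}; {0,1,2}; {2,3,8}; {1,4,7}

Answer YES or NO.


v = 9, block size k = 3, number of blocks = 9.
For resolvability, blocks must partition into parallel classes of size v/k = 3.
Total blocks must therefore be a multiple of 3: 9 = 3·3 + 0 ⇒ divisible ✓.
Consider block {0,7,8}. The only other block(s) in the collection disjoint from it are {2,4,6} — just 1 block(s). Any parallel class containing {0,7,8} would need 2 other blocks each disjoint from it, so no parallel class of size 3 can contain {0,7,8}.
Since every block must belong to some parallel class in a resolution, the collection cannot be partitioned into parallel classes.
Resolvable? NO.

NO


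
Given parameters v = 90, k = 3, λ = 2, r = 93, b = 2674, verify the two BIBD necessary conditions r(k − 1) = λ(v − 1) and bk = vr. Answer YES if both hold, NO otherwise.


Condition (i): r(k − 1) = 93·2 = 186; λ(v − 1) = 2·89 = 178. Match? NO.
Condition (ii): bk = 2674·3 = 8022; vr = 90·93 = 8370. Match? NO.
Both conditions hold? NO.

NO


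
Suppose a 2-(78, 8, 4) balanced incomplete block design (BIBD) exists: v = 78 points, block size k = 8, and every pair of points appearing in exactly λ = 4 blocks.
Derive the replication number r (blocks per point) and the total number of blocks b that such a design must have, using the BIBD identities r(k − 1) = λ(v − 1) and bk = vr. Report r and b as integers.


Any 2-(v, k, λ) BIBD satisfies two necessary conditions:
  (i)  Each point sits in r blocks, and counting incidences through any fixed point gives r(k − 1) = λ(v − 1), so r = λ(v − 1)/(k − 1).
  (ii) Total incidences bk = vr, so b = vr/k.
Step 1: r = λ(v − 1)/(k − 1) = 4·(78 − 1)/(8 − 1) = 4·77/7 = 308/7 = 44.
Step 2: b = vr/k = 78·44/8 = 3432/8 = 429.
Check integrality: r = 44 ∈ Z ✓, b = 429 ∈ Z ✓.
(These identities are necessary conditions: they determine r and b for any design with these parameters, but do not by themselves prove that one exists.)

r = 44, b = 429.


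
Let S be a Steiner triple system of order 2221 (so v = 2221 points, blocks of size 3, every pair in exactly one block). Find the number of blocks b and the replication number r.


An STS(v) is a 2-(v, 3, 1) BIBD: block size k = 3, λ = 1.
Replication: r(k − 1) = λ(v − 1) ⇒ r·2 = 2221 − 1 = 2220 ⇒ r = 1110.
Block count: bk = vr ⇒ b·3 = 2221·1110 = 2465310 ⇒ b = 821770.
(Check via b = v(v − 1)/6 = 2221·2220/6 = 4930620/6 = 821770.)

r = 1110, b = 821770.


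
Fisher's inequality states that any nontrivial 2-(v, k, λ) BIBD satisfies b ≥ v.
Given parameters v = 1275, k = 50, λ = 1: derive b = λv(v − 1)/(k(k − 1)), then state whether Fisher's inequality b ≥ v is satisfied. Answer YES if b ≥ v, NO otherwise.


r = λ(v − 1)/(k − 1) = 1·1274/49 = 26.
b = vr/k = 1275·26/50 = 663.
Fisher's inequality: b ≥ v ⇔ 663 ≥ 1275? NO.

NO


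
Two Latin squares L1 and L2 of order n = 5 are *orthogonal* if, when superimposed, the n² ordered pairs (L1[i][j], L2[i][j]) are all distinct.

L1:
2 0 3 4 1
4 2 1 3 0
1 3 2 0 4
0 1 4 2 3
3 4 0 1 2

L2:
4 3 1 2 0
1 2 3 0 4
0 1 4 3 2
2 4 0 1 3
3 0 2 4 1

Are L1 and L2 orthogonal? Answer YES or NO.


Form the n² = 25 superimposed pairs (L1[i][j], L2[i][j]), row by row (rows and columns indexed from 0):
row 0: (2,4) (0,3) (3,1) (4,2) (1,0)
row 1: (4,1) (2,2) (1,3) (3,0) (0,4)
row 2: (1,0) (3,1) (2,4) (0,3) (4,2)
row 3: (0,2) (1,4) (4,0) (2,1) (3,3)
row 4: (3,3) (4,0) (0,2) (1,4) (2,1)
Orthogonality requires all 25 pairs distinct.
But the pair (1,0) repeats: cell (0,4) has L1 = 1, L2 = 0, and cell (2,0) has L1 = 1, L2 = 0.
A repeated pair means some other pair never occurs (only 15 distinct pairs out of 25), so the squares are not orthogonal.
Conclusion: NO.

NO
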